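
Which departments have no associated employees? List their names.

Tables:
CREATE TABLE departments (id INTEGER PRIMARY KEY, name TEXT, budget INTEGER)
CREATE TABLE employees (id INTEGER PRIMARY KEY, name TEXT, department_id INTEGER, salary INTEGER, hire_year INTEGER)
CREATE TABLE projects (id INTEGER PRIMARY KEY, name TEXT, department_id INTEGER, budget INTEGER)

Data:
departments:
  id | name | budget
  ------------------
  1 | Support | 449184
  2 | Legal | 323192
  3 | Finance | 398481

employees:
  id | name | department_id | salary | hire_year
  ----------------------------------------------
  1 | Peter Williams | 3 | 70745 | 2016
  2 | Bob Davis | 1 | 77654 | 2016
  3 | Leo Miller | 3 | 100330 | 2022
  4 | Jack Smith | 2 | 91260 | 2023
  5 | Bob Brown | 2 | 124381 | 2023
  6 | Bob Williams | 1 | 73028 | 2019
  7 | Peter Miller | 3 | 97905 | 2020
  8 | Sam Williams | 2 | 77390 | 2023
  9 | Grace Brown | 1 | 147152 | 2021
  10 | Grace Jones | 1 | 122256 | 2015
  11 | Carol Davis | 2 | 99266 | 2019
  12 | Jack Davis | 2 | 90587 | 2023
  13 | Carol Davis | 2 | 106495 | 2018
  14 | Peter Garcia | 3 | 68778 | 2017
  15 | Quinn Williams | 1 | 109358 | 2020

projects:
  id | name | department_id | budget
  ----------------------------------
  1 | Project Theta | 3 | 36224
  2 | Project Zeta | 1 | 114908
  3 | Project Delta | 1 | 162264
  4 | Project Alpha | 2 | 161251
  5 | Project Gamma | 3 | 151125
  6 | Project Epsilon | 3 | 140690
SELECT p.name FROM departments p LEFT JOIN employees c ON c.department_id = p.id WHERE c.id IS NULL

Execution result:
(no rows)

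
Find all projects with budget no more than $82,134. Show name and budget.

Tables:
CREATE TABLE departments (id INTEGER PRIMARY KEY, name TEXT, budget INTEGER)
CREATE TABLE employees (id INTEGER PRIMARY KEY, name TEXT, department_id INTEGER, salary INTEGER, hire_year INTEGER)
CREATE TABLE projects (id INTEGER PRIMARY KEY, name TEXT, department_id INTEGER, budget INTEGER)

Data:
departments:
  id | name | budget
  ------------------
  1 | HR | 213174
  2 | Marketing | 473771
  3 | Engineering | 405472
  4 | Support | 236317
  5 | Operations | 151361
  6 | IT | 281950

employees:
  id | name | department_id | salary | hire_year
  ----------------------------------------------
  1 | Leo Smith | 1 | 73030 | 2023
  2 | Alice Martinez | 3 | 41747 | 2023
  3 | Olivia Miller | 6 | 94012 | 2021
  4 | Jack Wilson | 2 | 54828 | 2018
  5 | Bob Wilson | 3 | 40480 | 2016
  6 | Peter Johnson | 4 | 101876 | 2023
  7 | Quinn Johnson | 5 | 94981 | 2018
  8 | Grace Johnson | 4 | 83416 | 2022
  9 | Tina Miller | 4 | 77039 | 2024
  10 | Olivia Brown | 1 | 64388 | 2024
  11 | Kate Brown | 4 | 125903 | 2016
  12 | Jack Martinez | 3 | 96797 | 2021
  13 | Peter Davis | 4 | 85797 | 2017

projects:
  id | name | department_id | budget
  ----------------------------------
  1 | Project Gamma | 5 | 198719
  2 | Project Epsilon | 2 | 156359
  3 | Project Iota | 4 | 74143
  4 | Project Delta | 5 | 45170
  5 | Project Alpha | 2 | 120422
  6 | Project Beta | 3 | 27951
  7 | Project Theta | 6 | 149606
SELECT name, budget FROM projects WHERE budget <= 82134

Execution result:
name | budget
Project Iota | 74143
Project Delta | 45170
Project Beta | 27951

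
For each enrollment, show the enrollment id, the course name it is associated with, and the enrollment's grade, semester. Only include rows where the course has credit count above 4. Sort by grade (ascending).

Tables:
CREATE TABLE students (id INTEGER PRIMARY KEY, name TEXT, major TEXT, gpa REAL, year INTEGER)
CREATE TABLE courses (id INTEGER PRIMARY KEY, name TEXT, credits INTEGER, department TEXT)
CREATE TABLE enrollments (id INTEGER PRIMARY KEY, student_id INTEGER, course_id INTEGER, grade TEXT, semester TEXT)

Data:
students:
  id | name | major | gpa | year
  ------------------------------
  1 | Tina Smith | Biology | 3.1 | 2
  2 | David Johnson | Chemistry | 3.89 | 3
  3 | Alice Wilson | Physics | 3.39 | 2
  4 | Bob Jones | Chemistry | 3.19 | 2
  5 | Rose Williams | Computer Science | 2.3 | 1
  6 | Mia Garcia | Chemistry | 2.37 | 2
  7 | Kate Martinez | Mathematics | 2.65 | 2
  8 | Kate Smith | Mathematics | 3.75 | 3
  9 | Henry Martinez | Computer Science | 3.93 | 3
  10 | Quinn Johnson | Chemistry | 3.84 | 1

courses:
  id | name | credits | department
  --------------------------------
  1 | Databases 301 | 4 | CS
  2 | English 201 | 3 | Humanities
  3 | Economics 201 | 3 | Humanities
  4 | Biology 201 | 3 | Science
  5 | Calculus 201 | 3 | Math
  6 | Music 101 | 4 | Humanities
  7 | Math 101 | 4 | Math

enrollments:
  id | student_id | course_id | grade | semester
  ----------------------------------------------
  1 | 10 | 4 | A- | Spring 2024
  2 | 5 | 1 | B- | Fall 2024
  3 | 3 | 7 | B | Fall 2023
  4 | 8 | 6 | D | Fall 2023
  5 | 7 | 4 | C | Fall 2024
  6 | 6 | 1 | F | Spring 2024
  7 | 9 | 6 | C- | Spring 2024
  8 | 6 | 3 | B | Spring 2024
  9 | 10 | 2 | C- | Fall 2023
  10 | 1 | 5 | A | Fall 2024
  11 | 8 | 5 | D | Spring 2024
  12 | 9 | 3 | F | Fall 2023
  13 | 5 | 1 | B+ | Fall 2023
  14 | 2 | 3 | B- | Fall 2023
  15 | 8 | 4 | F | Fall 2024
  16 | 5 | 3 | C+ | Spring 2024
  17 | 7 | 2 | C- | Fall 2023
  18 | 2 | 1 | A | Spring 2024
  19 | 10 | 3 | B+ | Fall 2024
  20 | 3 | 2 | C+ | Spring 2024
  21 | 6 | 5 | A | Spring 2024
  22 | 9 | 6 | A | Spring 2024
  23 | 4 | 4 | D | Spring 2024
SELECT c.id, p.name AS course, c.grade, c.semester FROM enrollments c JOIN courses p ON c.course_id = p.id WHERE p.credits > 4 ORDER BY c.grade ASC

Execution result:
(no rows)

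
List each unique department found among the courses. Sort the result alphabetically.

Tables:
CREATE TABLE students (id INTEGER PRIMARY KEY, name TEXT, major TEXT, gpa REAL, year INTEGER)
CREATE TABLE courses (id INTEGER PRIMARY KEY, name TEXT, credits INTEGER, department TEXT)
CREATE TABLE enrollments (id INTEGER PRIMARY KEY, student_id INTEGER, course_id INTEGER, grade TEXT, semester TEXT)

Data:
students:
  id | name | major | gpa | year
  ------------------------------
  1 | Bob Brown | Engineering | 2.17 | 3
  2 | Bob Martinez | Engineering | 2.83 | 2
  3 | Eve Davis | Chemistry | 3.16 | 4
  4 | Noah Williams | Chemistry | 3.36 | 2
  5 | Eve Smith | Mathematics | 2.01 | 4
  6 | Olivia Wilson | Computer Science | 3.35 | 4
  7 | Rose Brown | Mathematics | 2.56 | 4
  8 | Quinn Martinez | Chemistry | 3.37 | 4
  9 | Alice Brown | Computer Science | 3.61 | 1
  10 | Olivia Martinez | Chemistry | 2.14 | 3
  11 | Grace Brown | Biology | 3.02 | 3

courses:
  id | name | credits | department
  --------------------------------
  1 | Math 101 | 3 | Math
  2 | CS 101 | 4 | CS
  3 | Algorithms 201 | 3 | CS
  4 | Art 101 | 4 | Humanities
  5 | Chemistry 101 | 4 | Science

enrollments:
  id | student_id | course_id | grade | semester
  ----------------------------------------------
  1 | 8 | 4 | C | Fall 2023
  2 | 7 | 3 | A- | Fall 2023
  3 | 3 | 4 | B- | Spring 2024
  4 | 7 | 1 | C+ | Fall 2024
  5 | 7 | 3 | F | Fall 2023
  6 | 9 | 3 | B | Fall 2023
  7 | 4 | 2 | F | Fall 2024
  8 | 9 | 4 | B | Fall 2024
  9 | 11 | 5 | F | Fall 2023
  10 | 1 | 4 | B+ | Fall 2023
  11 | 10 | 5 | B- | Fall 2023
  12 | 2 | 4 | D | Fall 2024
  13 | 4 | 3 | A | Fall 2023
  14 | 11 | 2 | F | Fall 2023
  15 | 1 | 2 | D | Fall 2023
SELECT DISTINCT department FROM courses ORDER BY department

Execution result:
department
CS
Humanities
Math
Science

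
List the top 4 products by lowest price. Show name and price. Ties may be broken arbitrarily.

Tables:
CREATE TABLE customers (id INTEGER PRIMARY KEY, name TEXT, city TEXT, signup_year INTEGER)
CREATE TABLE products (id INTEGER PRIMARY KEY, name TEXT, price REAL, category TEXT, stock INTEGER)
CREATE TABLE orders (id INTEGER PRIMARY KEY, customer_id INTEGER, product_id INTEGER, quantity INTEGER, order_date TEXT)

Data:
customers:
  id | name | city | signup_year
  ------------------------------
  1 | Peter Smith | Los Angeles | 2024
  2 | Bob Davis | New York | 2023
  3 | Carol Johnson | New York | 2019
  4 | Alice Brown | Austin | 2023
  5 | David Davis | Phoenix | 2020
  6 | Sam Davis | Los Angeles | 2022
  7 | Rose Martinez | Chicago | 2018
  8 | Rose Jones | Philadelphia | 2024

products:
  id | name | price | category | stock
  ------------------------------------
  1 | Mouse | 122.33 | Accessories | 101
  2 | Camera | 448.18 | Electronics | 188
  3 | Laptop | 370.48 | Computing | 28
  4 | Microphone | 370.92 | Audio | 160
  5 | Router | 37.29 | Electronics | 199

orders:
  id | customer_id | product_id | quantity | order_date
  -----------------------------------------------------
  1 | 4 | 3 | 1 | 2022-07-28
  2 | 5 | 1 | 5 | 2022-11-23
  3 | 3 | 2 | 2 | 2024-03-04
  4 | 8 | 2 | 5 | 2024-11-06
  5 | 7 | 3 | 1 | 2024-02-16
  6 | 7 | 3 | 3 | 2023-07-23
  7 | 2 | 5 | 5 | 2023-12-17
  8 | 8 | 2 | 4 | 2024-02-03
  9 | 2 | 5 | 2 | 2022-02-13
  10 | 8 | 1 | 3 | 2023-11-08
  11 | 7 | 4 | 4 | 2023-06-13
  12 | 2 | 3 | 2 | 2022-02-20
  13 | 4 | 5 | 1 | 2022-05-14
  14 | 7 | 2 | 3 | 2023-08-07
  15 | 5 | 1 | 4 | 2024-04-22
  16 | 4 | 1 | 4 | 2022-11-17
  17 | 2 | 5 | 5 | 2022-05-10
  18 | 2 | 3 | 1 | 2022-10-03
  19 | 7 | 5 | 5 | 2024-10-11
SELECT name, price FROM products ORDER BY price ASC LIMIT 4

Execution result:
name | price
Router | 37.29
Mouse | 122.33
Laptop | 370.48
Microphone | 370.92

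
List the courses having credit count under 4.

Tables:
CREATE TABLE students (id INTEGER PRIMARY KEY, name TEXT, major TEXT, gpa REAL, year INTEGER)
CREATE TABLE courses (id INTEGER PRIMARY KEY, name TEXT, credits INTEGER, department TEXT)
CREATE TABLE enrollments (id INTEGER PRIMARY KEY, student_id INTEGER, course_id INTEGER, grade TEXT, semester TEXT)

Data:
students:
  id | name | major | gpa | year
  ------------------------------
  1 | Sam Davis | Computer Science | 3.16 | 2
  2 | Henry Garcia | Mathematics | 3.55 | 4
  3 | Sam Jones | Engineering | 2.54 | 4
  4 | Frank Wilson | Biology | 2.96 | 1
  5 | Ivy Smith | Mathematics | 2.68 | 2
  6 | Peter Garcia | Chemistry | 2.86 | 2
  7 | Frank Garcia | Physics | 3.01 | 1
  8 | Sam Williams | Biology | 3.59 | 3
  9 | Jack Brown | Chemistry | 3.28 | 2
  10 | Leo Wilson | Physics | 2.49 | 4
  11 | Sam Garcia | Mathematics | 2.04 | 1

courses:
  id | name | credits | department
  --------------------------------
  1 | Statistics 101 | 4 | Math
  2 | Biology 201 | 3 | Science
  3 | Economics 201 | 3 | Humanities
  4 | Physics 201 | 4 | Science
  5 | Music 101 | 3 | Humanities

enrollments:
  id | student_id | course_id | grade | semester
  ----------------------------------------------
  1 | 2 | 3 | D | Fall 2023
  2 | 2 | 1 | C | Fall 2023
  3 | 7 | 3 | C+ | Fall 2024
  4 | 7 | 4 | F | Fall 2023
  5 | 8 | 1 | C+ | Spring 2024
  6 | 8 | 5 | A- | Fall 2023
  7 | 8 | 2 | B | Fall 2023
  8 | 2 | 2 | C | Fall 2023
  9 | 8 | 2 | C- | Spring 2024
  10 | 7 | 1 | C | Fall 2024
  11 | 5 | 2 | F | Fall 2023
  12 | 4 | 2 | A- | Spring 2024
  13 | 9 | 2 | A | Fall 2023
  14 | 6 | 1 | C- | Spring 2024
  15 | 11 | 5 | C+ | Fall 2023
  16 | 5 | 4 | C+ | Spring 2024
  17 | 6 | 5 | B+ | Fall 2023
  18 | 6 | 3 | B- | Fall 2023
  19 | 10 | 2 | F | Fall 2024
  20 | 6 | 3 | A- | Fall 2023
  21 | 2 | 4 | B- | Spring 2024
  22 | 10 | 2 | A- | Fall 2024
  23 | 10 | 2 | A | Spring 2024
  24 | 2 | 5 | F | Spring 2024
SELECT name, credits FROM courses WHERE credits < 4

Execution result:
name | credits
Biology 201 | 3
Economics 201 | 3
Music 101 | 3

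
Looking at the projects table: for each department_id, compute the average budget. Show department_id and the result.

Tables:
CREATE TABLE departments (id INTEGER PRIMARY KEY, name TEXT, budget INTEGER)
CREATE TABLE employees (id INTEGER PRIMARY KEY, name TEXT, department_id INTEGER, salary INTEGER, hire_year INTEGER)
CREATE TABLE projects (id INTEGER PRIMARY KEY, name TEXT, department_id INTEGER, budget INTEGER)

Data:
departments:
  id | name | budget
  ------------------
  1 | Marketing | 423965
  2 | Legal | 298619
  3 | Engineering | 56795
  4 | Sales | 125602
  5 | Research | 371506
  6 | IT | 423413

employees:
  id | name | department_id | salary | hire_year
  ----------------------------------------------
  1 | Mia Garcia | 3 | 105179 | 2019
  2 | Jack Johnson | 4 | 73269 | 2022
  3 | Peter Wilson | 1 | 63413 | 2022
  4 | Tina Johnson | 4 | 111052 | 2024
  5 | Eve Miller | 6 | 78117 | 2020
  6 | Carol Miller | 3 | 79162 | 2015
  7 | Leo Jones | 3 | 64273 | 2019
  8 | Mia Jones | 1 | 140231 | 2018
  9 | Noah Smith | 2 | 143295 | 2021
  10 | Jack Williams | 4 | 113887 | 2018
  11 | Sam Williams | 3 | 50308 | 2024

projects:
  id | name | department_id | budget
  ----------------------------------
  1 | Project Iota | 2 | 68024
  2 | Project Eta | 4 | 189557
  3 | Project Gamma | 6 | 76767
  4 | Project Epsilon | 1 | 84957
SELECT department_id, AVG(budget) AS avg_budget FROM projects GROUP BY department_id

Execution result:
department_id | avg_budget
1 | 84957.00
2 | 68024.00
4 | 189557.00
6 | 76767.00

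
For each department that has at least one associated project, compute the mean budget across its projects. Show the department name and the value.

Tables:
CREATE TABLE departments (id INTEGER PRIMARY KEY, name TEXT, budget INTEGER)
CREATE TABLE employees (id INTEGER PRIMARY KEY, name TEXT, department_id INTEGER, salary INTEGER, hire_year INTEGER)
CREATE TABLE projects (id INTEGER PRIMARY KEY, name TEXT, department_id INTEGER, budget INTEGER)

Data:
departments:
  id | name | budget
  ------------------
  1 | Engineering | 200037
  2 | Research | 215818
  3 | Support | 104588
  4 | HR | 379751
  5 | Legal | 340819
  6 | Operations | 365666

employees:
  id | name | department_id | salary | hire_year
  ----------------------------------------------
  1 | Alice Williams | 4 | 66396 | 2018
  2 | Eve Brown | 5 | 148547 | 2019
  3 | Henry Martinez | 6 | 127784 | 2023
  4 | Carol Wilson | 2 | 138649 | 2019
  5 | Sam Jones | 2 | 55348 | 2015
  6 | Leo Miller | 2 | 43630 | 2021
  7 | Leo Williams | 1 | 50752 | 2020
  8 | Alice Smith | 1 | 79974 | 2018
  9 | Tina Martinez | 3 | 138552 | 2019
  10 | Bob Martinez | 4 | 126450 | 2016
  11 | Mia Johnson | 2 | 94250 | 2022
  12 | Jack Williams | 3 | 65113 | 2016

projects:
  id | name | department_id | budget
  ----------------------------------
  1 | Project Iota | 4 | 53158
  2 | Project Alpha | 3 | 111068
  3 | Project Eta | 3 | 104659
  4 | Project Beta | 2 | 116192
SELECT p.name, AVG(c.budget) AS avg_budget FROM projects c JOIN departments p ON c.department_id = p.id GROUP BY p.id, p.name

Execution result:
name | avg_budget
Research | 116192.00
Support | 107863.50
HR | 53158.00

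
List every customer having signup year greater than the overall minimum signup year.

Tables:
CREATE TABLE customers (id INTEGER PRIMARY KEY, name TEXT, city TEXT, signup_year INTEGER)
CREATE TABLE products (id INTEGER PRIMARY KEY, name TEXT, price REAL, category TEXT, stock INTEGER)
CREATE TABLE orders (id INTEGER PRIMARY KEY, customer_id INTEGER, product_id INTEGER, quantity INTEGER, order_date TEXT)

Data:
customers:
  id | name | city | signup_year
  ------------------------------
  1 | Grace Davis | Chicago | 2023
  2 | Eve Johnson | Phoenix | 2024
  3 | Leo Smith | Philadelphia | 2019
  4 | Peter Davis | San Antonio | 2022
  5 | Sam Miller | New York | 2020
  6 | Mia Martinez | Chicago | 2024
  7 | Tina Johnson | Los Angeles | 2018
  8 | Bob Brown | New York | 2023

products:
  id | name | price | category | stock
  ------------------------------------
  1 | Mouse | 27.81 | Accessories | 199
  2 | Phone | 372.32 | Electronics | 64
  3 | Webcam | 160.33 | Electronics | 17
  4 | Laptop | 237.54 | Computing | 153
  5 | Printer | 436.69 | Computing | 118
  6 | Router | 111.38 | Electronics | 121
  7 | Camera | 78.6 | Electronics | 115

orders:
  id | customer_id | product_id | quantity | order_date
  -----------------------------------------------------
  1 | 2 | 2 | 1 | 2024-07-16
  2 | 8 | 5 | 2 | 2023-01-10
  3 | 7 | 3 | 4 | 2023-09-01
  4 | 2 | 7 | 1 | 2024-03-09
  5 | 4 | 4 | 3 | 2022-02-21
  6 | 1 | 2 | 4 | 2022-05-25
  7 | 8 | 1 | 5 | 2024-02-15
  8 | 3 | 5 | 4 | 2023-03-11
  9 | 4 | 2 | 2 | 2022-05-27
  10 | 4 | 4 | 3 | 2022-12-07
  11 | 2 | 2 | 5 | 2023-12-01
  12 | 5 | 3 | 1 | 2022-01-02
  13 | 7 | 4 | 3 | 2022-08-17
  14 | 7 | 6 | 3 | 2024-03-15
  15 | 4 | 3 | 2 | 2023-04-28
SELECT name, signup_year FROM customers WHERE signup_year > (SELECT MIN(signup_year) FROM customers)

Execution result:
name | signup_year
Grace Davis | 2023
Eve Johnson | 2024
Leo Smith | 2019
Peter Davis | 2022
Sam Miller | 2020
Mia Martinez | 2024
Bob Brown | 2023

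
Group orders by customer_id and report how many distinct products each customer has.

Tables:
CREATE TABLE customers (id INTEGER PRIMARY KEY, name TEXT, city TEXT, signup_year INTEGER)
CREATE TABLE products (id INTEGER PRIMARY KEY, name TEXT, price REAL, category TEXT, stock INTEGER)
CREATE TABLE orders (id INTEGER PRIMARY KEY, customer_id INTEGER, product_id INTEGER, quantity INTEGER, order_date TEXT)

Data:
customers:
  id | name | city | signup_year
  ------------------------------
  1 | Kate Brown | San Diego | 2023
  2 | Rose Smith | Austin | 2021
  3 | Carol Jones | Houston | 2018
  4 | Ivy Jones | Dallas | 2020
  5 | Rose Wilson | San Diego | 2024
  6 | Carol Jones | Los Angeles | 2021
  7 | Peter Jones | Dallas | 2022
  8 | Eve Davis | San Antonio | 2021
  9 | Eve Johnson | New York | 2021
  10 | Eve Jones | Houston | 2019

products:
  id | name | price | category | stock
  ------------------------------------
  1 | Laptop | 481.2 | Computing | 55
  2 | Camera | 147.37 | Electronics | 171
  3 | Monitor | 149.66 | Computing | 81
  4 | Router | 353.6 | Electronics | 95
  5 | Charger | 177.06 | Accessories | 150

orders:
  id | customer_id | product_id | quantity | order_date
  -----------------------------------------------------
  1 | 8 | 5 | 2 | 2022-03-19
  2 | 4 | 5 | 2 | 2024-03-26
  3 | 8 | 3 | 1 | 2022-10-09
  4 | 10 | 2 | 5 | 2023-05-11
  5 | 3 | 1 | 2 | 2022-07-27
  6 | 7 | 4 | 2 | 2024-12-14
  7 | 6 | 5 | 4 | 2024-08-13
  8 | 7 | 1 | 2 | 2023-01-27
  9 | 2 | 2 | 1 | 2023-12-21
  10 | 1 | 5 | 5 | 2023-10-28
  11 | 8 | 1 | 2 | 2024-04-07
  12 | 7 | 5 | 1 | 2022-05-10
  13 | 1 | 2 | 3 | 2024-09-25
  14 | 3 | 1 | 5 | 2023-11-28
SELECT customer_id, COUNT(DISTINCT product_id) AS distinct_product_count FROM orders GROUP BY customer_id

Execution result:
customer_id | distinct_product_count
1 | 2
2 | 1
3 | 1
4 | 1
6 | 1
7 | 3
8 | 3
10 | 1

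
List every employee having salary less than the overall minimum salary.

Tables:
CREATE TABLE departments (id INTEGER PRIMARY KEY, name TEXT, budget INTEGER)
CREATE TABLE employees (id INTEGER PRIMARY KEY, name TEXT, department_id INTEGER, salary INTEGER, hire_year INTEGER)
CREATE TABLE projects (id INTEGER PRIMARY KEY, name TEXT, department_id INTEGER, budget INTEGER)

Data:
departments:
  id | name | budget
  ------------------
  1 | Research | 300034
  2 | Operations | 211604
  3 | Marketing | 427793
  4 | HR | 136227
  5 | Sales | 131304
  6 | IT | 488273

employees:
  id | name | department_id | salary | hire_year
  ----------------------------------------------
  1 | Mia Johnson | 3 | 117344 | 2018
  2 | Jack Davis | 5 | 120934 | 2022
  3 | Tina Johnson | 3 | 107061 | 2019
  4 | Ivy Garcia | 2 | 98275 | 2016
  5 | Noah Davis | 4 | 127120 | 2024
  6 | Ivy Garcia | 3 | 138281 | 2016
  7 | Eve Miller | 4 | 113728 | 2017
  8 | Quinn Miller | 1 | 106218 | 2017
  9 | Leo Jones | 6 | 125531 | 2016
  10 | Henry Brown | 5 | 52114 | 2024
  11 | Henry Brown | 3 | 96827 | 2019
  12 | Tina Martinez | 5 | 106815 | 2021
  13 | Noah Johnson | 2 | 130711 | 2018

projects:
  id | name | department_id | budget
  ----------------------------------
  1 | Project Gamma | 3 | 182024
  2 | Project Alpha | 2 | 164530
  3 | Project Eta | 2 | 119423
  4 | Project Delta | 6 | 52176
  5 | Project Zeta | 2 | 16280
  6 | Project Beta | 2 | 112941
SELECT name, salary FROM employees WHERE salary < (SELECT MIN(salary) FROM employees)

Execution result:
(no rows)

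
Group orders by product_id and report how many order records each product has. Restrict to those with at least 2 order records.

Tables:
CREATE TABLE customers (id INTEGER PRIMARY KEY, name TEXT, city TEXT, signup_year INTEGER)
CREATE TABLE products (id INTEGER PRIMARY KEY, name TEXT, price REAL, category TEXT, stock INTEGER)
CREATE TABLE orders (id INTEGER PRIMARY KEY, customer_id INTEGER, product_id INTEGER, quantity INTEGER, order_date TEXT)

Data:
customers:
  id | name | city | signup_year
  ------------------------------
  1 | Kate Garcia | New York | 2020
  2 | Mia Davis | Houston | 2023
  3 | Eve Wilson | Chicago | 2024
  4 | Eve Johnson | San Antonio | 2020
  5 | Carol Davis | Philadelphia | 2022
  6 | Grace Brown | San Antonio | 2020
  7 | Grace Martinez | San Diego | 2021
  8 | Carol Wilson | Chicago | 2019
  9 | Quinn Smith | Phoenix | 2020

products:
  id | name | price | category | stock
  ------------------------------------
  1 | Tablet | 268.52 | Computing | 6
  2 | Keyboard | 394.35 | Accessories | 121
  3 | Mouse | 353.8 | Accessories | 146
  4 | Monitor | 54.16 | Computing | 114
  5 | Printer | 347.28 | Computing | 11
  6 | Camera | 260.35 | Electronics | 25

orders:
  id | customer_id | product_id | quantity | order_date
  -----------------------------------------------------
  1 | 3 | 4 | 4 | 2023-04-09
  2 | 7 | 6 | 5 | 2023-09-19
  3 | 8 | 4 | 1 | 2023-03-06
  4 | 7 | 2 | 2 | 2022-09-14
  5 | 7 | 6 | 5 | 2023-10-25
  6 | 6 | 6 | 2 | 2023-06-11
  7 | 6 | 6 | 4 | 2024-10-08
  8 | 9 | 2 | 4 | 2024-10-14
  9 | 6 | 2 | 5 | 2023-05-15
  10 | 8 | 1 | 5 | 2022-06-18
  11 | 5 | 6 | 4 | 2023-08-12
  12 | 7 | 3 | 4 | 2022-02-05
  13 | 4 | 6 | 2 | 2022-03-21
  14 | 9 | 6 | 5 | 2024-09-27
SELECT product_id, COUNT(*) AS order_count FROM orders GROUP BY product_id HAVING COUNT(*) >= 2

Execution result:
product_id | order_count
2 | 3
4 | 2
6 | 7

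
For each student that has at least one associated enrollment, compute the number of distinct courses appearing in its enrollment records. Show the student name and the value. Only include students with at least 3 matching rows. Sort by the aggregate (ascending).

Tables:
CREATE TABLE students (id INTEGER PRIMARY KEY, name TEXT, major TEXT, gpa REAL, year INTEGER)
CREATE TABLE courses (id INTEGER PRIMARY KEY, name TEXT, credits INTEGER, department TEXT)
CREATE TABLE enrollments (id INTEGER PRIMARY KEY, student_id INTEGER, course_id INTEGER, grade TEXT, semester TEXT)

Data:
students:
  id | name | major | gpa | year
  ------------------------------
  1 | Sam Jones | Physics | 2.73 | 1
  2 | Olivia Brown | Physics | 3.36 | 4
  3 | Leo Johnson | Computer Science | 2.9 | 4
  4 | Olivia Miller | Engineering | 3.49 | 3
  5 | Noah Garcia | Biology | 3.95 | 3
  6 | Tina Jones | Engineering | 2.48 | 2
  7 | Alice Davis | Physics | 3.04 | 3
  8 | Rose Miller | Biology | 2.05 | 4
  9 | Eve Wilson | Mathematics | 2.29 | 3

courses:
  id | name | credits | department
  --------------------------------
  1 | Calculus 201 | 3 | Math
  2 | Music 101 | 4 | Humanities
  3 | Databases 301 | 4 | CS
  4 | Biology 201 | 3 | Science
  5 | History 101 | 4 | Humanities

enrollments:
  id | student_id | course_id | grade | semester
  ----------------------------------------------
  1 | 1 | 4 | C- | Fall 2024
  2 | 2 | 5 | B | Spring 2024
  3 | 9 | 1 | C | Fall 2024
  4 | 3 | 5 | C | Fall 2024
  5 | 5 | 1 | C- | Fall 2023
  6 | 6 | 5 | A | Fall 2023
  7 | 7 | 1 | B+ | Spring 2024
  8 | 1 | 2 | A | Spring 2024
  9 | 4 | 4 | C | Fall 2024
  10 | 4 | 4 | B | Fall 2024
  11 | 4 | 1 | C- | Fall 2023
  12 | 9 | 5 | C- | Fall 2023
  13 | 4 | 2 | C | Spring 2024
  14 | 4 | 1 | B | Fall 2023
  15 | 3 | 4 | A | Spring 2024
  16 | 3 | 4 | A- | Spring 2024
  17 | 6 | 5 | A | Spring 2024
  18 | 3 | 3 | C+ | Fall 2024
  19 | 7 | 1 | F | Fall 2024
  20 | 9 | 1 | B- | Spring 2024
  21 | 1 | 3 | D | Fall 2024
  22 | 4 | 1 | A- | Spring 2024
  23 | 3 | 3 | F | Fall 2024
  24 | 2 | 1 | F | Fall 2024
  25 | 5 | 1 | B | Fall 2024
SELECT p.name, COUNT(DISTINCT c.course_id) AS distinct_course_count FROM enrollments c JOIN students p ON c.student_id = p.id GROUP BY p.id, p.name HAVING COUNT(*) >= 3 ORDER BY distinct_course_count ASC

Execution result:
name | distinct_course_count
Eve Wilson | 2
Sam Jones | 3
Leo Johnson | 3
Olivia Miller | 3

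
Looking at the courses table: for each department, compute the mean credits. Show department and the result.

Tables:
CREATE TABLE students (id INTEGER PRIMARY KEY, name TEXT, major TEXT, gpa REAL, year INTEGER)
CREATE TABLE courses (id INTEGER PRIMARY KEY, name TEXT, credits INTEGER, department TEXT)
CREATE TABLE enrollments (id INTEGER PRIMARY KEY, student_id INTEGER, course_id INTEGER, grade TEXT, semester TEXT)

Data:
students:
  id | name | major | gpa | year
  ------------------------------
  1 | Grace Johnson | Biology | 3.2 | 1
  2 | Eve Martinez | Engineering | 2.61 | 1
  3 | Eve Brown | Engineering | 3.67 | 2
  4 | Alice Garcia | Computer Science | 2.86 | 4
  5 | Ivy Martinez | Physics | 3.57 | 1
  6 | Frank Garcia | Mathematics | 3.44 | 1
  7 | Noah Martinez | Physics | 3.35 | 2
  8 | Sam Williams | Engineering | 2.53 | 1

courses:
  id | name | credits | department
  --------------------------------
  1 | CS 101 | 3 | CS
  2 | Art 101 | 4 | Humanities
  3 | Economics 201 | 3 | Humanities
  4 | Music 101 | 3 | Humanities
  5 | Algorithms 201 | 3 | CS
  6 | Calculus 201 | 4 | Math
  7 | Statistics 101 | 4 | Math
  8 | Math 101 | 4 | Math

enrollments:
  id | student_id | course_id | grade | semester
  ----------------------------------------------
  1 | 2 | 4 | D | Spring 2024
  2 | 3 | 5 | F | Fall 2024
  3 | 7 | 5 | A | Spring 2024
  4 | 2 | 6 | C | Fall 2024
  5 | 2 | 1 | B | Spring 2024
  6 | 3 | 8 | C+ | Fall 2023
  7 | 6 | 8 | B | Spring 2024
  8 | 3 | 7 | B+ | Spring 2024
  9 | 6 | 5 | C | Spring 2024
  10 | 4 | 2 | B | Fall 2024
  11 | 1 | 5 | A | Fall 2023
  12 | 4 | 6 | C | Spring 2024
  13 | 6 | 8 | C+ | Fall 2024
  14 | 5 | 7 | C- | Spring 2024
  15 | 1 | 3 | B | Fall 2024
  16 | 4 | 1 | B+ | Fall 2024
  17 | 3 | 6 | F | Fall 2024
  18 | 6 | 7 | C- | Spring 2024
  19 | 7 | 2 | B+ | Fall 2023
SELECT department, AVG(credits) AS avg_credits FROM courses GROUP BY department

Execution result:
department | avg_credits
CS | 3.00
Humanities | 3.33
Math | 4.00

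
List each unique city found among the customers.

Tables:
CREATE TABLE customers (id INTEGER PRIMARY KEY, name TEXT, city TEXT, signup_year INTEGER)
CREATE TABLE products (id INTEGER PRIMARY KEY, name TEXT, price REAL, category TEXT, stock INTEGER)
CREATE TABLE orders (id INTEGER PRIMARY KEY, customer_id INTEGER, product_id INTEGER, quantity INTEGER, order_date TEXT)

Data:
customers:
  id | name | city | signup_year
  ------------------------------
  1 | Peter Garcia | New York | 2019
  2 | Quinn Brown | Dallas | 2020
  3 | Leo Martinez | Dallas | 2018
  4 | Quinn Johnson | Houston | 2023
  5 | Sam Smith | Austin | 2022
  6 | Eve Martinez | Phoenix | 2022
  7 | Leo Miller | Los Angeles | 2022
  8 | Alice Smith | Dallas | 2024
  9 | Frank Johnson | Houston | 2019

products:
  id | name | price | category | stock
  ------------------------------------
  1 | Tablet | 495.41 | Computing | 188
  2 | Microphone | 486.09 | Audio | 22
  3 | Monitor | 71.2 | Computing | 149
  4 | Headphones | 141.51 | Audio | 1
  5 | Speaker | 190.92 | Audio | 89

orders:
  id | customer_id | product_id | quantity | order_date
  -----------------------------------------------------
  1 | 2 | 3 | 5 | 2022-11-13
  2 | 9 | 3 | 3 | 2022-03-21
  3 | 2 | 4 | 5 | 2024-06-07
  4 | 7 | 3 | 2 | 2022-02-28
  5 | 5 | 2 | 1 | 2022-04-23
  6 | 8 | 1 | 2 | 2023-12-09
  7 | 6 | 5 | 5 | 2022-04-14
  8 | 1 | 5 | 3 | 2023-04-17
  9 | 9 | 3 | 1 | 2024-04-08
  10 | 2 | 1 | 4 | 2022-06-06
SELECT DISTINCT city FROM customers

Execution result:
city
New York
Dallas
Houston
Austin
Phoenix
Los Angeles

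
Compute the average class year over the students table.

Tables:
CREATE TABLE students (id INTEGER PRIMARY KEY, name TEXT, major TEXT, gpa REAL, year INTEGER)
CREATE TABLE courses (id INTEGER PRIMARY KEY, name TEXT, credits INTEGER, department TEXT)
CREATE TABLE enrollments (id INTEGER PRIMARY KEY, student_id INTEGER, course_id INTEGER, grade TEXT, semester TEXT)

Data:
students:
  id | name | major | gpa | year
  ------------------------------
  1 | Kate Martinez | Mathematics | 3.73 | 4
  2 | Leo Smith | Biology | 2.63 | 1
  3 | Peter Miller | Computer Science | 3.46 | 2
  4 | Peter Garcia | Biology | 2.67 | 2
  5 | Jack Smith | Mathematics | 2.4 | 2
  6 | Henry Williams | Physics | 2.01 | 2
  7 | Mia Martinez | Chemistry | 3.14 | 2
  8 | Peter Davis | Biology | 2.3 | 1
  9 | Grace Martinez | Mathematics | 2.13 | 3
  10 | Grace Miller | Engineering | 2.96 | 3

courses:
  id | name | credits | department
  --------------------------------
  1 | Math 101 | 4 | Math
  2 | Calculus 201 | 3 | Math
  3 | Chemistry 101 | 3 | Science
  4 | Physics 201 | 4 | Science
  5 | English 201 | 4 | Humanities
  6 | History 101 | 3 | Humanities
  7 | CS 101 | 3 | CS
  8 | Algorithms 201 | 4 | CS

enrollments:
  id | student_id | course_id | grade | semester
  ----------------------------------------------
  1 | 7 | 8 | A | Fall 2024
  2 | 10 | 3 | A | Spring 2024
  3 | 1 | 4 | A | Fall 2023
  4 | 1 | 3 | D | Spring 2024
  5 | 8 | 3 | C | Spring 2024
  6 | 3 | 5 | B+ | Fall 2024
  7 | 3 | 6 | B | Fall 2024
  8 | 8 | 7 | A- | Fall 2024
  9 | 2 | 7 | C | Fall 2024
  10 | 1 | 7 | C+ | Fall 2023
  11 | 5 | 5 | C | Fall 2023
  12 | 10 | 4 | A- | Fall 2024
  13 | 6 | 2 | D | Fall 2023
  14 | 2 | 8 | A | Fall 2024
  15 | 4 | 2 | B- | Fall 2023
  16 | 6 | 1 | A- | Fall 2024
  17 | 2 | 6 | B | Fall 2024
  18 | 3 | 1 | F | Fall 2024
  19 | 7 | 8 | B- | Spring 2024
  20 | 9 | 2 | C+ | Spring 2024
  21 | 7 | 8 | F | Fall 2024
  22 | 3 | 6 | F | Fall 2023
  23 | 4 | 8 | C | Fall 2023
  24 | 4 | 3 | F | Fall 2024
SELECT AVG(year) FROM students

Execution result:
2.20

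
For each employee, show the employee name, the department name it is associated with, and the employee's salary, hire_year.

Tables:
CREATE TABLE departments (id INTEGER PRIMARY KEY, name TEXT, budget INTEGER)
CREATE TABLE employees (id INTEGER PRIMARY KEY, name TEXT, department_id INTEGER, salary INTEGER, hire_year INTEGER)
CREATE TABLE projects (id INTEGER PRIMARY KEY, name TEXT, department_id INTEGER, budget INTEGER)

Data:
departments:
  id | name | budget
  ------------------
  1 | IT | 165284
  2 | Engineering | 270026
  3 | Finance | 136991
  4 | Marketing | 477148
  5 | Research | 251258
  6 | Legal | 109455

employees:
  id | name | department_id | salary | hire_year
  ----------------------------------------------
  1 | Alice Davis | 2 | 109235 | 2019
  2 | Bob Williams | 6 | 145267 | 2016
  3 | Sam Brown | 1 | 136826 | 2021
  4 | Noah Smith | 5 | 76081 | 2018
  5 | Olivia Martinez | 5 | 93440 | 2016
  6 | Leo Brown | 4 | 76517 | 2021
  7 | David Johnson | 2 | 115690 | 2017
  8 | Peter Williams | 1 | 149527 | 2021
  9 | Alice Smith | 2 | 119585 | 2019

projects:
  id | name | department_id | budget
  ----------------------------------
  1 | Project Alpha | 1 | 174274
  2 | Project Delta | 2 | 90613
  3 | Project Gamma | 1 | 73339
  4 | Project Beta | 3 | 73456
SELECT c.name, p.name AS department, c.salary, c.hire_year FROM employees c JOIN departments p ON c.department_id = p.id

Execution result:
name | department | salary | hire_year
Alice Davis | Engineering | 109235 | 2019
Bob Williams | Legal | 145267 | 2016
Sam Brown | IT | 136826 | 2021
Noah Smith | Research | 76081 | 2018
Olivia Martinez | Research | 93440 | 2016
Leo Brown | Marketing | 76517 | 2021
David Johnson | Engineering | 115690 | 2017
Peter Williams | IT | 149527 | 2021
Alice Smith | Engineering | 119585 | 2019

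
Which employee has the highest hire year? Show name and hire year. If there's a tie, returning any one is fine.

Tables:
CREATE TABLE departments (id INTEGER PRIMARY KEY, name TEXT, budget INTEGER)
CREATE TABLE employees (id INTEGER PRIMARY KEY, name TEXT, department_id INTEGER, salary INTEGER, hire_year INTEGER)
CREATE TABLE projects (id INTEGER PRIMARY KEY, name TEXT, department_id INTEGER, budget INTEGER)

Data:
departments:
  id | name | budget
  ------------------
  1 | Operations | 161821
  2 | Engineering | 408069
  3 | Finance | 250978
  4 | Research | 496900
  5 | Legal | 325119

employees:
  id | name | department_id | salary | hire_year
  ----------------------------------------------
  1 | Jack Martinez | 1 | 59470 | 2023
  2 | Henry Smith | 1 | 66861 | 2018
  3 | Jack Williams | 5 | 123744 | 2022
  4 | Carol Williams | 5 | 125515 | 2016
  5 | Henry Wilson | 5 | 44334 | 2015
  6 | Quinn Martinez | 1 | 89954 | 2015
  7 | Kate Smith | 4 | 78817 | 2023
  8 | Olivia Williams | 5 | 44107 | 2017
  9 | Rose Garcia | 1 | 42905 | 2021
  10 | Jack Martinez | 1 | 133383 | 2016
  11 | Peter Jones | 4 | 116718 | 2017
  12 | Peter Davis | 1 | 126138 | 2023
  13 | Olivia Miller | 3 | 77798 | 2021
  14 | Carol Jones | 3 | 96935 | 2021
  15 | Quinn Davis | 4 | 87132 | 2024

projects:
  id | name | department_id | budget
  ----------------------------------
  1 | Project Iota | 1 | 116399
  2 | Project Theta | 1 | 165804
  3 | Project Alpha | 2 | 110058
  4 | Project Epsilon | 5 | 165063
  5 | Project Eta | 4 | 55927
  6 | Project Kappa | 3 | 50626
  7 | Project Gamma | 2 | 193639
SELECT name, hire_year FROM employees ORDER BY hire_year DESC LIMIT 1

Execution result:
name | hire_year
Quinn Davis | 2024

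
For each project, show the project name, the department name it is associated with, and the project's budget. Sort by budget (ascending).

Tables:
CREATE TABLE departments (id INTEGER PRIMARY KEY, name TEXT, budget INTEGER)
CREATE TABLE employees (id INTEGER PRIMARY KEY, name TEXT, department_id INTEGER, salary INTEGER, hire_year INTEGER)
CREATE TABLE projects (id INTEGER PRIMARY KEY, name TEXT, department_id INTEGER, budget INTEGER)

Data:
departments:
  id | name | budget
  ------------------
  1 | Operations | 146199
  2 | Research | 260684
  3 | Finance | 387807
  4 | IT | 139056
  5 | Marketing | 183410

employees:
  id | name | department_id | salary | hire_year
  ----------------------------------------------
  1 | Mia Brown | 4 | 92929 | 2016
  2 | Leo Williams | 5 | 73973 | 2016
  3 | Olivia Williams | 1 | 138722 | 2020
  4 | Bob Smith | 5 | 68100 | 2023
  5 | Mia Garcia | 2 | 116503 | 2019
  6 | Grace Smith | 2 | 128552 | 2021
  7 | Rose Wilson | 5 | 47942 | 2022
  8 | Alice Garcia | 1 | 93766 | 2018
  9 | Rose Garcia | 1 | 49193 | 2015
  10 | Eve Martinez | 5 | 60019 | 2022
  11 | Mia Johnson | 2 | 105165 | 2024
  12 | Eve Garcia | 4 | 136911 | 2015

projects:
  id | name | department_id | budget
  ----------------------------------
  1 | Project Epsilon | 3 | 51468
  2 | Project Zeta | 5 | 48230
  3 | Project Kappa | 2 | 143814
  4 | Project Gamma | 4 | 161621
SELECT c.name, p.name AS department, c.budget FROM projects c JOIN departments p ON c.department_id = p.id ORDER BY c.budget ASC

Execution result:
name | department | budget
Project Zeta | Marketing | 48230
Project Epsilon | Finance | 51468
Project Kappa | Research | 143814
Project Gamma | IT | 161621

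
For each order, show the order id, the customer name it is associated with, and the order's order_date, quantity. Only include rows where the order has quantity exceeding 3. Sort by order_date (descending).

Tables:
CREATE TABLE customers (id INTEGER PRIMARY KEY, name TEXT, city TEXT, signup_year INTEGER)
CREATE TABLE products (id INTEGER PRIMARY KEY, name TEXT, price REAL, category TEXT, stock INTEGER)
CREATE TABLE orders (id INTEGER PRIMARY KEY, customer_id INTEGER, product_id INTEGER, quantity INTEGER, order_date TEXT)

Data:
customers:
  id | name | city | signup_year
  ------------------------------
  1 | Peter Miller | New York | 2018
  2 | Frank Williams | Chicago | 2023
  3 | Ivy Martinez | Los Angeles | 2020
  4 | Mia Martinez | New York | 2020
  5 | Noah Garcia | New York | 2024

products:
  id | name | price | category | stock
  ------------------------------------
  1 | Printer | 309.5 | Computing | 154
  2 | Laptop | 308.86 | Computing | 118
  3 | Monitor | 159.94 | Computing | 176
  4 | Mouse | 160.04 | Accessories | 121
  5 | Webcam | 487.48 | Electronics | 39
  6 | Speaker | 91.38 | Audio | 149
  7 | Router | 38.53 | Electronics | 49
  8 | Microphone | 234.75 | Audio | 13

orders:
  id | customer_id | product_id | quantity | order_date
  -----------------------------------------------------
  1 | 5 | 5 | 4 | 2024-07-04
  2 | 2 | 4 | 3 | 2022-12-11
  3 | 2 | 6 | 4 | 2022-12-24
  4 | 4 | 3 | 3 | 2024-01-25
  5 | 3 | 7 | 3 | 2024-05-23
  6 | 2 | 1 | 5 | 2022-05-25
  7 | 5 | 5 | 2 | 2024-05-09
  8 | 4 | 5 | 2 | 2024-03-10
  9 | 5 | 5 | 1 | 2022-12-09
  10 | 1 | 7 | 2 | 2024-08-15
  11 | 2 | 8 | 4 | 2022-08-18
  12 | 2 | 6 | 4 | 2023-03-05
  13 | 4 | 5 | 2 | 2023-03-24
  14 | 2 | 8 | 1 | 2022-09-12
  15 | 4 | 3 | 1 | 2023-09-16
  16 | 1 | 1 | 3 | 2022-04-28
SELECT c.id, p.name AS customer, c.order_date, c.quantity FROM orders c JOIN customers p ON c.customer_id = p.id WHERE c.quantity > 3 ORDER BY c.order_date DESC

Execution result:
id | customer | order_date | quantity
1 | Noah Garcia | 2024-07-04 | 4
12 | Frank Williams | 2023-03-05 | 4
3 | Frank Williams | 2022-12-24 | 4
11 | Frank Williams | 2022-08-18 | 4
6 | Frank Williams | 2022-05-25 | 5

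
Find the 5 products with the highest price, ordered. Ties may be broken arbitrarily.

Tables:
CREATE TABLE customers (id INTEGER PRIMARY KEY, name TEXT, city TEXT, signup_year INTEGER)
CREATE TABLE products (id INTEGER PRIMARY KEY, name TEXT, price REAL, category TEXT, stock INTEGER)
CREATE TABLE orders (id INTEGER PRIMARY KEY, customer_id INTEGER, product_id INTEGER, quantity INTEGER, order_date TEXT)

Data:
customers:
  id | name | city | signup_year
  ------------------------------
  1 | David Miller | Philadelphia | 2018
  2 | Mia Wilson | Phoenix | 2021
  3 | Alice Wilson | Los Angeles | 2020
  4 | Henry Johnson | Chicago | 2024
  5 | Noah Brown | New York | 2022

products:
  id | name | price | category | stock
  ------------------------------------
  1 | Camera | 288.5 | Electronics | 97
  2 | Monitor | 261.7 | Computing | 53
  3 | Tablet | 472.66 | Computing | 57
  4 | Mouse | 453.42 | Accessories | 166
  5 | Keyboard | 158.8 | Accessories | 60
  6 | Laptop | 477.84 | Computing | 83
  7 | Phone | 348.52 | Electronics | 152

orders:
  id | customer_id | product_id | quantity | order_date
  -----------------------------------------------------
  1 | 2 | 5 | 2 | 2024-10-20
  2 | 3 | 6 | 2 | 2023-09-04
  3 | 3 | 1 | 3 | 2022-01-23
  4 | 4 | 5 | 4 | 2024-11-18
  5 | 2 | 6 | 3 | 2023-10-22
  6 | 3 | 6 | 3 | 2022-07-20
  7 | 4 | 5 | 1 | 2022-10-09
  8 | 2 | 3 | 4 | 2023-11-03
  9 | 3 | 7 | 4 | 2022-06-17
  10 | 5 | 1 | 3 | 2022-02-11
SELECT name, price FROM products ORDER BY price DESC LIMIT 5

Execution result:
name | price
Laptop | 477.84
Tablet | 472.66
Mouse | 453.42
Phone | 348.52
Camera | 288.50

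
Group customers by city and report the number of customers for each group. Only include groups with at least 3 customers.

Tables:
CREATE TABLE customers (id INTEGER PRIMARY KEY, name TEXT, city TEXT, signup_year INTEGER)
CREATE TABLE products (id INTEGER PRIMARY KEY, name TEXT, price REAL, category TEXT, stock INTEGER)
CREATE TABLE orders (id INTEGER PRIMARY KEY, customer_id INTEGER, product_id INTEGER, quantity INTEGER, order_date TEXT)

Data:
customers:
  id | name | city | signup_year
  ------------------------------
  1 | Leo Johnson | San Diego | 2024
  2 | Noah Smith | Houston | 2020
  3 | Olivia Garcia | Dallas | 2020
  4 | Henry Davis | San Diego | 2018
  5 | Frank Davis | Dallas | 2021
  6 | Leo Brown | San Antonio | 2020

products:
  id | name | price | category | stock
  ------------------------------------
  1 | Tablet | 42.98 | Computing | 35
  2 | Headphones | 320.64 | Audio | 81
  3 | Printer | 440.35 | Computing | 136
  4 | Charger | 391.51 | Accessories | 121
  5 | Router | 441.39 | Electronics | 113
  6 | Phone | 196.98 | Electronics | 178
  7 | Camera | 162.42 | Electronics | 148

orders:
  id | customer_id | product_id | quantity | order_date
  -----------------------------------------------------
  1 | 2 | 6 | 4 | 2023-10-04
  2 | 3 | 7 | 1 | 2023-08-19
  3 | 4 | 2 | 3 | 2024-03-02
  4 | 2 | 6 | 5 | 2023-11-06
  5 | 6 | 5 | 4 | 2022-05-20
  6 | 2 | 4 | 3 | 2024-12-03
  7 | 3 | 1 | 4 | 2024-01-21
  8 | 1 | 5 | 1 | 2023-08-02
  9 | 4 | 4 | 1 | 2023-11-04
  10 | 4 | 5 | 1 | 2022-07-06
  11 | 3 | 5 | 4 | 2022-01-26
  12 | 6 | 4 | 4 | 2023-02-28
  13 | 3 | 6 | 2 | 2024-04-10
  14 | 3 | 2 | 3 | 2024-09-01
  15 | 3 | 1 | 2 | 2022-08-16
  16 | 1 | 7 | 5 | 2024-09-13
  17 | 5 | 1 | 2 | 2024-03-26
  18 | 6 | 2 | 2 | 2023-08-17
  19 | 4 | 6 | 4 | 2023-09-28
SELECT city, COUNT(*) AS n FROM customers GROUP BY city HAVING COUNT(*) >= 3

Execution result:
(no rows)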